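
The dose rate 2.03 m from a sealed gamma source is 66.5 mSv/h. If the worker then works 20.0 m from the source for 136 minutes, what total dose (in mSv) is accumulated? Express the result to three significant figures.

1.55 mSv

By the inverse-square law, rate at 20.0 m:
(2.03/20.0)² = 0.01030, so 66.5 × 0.01030 = 0.6850 mSv/h.
Dose = rate × time = 0.6850 mSv/h × 2.267 h = 1.553 mSv.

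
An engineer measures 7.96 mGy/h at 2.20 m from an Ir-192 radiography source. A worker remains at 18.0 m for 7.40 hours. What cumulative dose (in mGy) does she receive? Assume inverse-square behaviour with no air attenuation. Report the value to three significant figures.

By the inverse-square law, rate at 18.0 m:
(2.20/18.0)² = 0.01494, so 7.96 × 0.01494 = 0.1189 mGy/h.
Dose = rate × time = 0.1189 mGy/h × 7.400 h = 0.8799 mGy.

0.880 mGy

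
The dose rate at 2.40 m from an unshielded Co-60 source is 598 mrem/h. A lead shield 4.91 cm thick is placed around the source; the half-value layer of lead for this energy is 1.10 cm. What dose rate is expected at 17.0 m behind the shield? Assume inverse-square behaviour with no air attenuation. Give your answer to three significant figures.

Distance alone: (2.40/17.0)² = 0.01993, so 598 × 0.01993 = 11.92 mrem/h.
Shield: 4.91/1.10 = 4.464 half-value layers → attenuation 2^(−4.464) = 0.04531.
Combined: 11.92 × 0.04531 = 0.5401 mrem/h.

0.540 mrem/h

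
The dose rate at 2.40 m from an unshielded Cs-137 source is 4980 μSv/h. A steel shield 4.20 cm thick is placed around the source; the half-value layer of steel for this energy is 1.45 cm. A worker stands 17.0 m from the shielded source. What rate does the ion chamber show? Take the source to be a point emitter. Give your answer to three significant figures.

13.3 μSv/h

Distance alone: 4980 × (2.40/17.0)² = 4980 × 0.01993 = 99.25 μSv/h.
Shield: 4.20/1.45 = 2.897 half-value layers → attenuation 2^(−2.897) = 0.1343.
Combined: 99.25 × 0.1343 = 13.33 μSv/h.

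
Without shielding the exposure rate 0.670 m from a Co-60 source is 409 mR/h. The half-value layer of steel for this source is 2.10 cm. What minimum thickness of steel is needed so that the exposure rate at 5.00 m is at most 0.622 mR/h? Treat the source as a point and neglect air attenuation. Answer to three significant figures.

At 5.00 m, distance alone gives 409 × (0.670/5.00)² = 409 × 0.01796 = 7.346 mR/h.
Further attenuation needed: 7.346/0.622 = 11.81.
n = log₂(11.81) = 3.562 half-value layers.
Thickness = 3.562 × 2.10 cm = 7.480 cm.

7.48 cm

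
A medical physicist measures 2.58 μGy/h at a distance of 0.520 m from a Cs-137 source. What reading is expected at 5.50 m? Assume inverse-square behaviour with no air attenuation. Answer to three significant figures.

Intensity scales as (d₁/d₂)², so the rate at 5.50 m is
2.58 × (0.520/5.50)² = 2.58 × 0.008939 = 0.02306 μGy/h.

0.0231 μGy/h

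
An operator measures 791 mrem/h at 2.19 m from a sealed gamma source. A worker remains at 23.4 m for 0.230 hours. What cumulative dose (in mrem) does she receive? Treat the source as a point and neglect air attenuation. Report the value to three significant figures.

1.59 mrem

Since intensity falls as 1/r², rate at 23.4 m:
(2.19/23.4)² = 0.008759, so 791 × 0.008759 = 6.928 mrem/h.
Dose = rate × time = 6.928 mrem/h × 0.2300 h = 1.593 mrem.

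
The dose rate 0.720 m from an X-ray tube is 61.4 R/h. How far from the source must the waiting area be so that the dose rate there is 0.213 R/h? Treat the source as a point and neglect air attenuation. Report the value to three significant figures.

Since intensity falls as 1/r², d₂ = d₁·√(I₁/I₂).
I₁/I₂ = 61.4/0.213 = 288.3, so d₂ = 0.720 × √288.3 = 12.23 m.

12.2 m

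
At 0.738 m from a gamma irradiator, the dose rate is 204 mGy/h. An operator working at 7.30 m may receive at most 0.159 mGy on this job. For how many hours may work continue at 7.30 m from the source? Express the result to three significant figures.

0.0763 h

Intensity scales as (d₁/d₂)², so rate at 7.30 m:
204 × (0.738/7.30)² = 204 × 0.01022 = 2.085 mGy/h.
Stay time = 0.159 mGy ÷ 2.085 mGy/h = 0.07626 h.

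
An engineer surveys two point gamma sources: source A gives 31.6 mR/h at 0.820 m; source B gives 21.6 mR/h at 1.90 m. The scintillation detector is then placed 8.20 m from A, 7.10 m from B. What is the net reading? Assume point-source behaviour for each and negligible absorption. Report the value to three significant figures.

Each source contributes Iᵢ·(dᵢ/rᵢ)²; contributions add.
A: 31.6 × (0.820/8.20)² = 0.3160 mR/h
B: 21.6 × (1.90/7.10)² = 1.547 mR/h
Total = 0.3160 + 1.547 = 1.863 mR/h.

1.86 mR/h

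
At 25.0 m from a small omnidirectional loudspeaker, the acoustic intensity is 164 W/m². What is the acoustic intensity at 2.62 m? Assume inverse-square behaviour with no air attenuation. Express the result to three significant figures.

By the inverse-square law, the rate at 2.62 m is
164 × (25.0/2.62)² = 164 × 91.05 = 14930 W/m².

14900 W/m²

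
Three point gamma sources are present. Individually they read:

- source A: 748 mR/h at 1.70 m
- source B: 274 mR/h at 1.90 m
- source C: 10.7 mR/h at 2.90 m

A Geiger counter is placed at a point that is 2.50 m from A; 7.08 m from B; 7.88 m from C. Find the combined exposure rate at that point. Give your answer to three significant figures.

367 mR/h

By superposition, sum each source's inverse-square contribution:
A: 748 × (1.70/2.50)² = 345.9 mR/h
B: 274 × (1.90/7.08)² = 19.73 mR/h
C: 10.7 × (2.90/7.88)² = 1.449 mR/h
Total = 345.9 + 19.73 + 1.449 = 367.1 mR/h.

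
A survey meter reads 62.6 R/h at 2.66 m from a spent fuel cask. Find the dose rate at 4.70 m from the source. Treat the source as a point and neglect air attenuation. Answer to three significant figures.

Since intensity falls as 1/r², the rate at 4.70 m is
62.6 × (2.66/4.70)² = 62.6 × 0.3203 = 20.05 R/h.

20.1 R/h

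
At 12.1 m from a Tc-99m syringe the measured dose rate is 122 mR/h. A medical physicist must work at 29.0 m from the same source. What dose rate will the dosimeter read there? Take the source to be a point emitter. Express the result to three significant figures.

21.2 mR/h

Intensity scales as (d₁/d₂)², so scaling from 12.1 m to 29.0 m:
122 × (12.1/29.0)² = 122 × 0.1741 = 21.24 mR/h.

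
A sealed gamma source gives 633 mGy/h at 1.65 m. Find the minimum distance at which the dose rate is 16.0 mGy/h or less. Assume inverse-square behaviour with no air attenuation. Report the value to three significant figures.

Intensity scales as (d₁/d₂)², so d₂ = d₁·√(I₁/I₂).
I₁/I₂ = 633/16.0 = 39.56, so d₂ = 1.65 × √39.56 = 10.38 m.

10.4 m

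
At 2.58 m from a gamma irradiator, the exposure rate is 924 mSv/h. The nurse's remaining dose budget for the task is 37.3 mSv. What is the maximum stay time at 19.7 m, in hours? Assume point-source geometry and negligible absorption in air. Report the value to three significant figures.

2.35 h

Since intensity falls as 1/r², rate at 19.7 m:
924 × (2.58/19.7)² = 924 × 0.01715 = 15.85 mSv/h.
Stay time = 37.3 mSv ÷ 15.85 mSv/h = 2.353 h.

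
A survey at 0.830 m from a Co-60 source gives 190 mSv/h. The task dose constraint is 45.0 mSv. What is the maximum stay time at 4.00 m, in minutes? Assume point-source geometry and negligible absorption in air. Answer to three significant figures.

330 min

Using I₁d₁² = I₂d₂², rate at 4.00 m:
(0.830/4.00)² = 0.04306, so 190 × 0.04306 = 8.181 mSv/h.
Stay time = 45.0 mSv ÷ 8.181 mSv/h = 5.501 h = 330.1 min.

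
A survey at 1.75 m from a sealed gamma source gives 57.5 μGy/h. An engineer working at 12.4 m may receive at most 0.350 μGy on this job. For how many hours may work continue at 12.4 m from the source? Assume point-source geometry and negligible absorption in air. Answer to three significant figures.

0.306 h

By the inverse-square law, rate at 12.4 m:
(1.75/12.4)² = 0.01992, so 57.5 × 0.01992 = 1.145 μGy/h.
Stay time = 0.350 μGy ÷ 1.145 μGy/h = 0.3057 h.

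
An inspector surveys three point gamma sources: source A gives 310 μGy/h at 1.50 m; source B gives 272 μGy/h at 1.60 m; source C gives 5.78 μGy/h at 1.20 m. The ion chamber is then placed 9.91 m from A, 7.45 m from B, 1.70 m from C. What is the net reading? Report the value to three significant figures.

22.5 μGy/h

Each source contributes Iᵢ·(dᵢ/rᵢ)²; contributions add.
A: 310 × (1.50/9.91)² = 7.102 μGy/h
B: 272 × (1.60/7.45)² = 12.55 μGy/h
C: 5.78 × (1.20/1.70)² = 2.880 μGy/h
Total = 7.102 + 12.55 + 2.880 = 22.53 μGy/h.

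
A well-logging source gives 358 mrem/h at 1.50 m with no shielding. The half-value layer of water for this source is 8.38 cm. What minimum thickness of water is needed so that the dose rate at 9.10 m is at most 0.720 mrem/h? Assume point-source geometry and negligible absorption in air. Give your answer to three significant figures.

31.5 cm

At 9.10 m, distance alone gives 358 × (1.50/9.10)² = 358 × 0.02717 = 9.727 mrem/h.
Further attenuation needed: 9.727/0.720 = 13.51.
n = log₂(13.51) = 3.756 half-value layers.
Thickness = 3.756 × 8.38 cm = 31.48 cm.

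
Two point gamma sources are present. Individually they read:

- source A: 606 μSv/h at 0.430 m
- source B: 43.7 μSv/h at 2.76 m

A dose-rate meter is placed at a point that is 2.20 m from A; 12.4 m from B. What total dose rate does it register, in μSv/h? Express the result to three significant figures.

Each source contributes Iᵢ·(dᵢ/rᵢ)²; contributions add.
A: 606 × (0.430/2.20)² = 23.15 μSv/h
B: 43.7 × (2.76/12.4)² = 2.165 μSv/h
Total = 23.15 + 2.165 = 25.31 μSv/h.

25.3 μSv/h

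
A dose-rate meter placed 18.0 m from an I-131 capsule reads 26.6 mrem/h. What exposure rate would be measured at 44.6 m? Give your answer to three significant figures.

4.33 mrem/h

Applying the 1/r² law, scaling from 18.0 m to 44.6 m:
26.6 × (18.0/44.6)² = 26.6 × 0.1629 = 4.333 mrem/h.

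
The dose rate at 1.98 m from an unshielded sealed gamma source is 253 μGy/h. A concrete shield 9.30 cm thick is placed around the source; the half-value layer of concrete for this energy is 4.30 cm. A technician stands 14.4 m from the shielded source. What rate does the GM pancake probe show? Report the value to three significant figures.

Distance alone: (1.98/14.4)² = 0.01891, so 253 × 0.01891 = 4.784 μGy/h.
Shield: 9.30/4.30 = 2.163 half-value layers → attenuation 2^(−2.163) = 0.2233.
Combined: 4.784 × 0.2233 = 1.068 μGy/h.

1.07 μGy/h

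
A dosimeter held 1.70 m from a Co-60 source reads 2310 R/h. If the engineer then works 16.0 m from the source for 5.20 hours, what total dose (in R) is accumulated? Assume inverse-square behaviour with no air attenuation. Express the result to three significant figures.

136 R

Intensity scales as (d₁/d₂)², so rate at 16.0 m:
2310 × (1.70/16.0)² = 2310 × 0.01129 = 26.08 R/h.
Dose = rate × time = 26.08 R/h × 5.200 h = 135.6 R.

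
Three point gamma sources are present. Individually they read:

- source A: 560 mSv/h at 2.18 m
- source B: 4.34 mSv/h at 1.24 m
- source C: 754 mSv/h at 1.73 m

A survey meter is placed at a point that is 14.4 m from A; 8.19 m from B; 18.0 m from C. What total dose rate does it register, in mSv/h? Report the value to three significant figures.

19.9 mSv/h

Each source contributes Iᵢ·(dᵢ/rᵢ)²; contributions add.
A: 560 × (2.18/14.4)² = 12.83 mSv/h
B: 4.34 × (1.24/8.19)² = 0.09949 mSv/h
C: 754 × (1.73/18.0)² = 6.965 mSv/h
Total = 12.83 + 0.09949 + 6.965 = 19.89 mSv/h.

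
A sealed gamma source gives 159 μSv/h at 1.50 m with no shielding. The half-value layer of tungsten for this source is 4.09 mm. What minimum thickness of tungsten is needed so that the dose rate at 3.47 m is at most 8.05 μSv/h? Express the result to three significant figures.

At 3.47 m, distance alone gives 159 × (1.50/3.47)² = 159 × 0.1869 = 29.72 μSv/h.
Further attenuation needed: 29.72/8.05 = 3.692.
n = log₂(3.692) = 1.884 half-value layers.
Thickness = 1.884 × 4.09 mm = 7.706 mm.

7.71 mm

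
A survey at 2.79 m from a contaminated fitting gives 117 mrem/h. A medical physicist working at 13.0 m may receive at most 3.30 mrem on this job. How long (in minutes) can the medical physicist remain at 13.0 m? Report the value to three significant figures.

36.7 min

Using I₁d₁² = I₂d₂², rate at 13.0 m:
117 × (2.79/13.0)² = 117 × 0.04606 = 5.389 mrem/h.
Stay time = 3.30 mrem ÷ 5.389 mrem/h = 0.6124 h = 36.74 min.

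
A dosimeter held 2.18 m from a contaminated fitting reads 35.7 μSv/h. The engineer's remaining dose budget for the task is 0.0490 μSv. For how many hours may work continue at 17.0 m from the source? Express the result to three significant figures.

0.0835 h

Applying the 1/r² law, rate at 17.0 m:
(2.18/17.0)² = 0.01644, so 35.7 × 0.01644 = 0.5869 μSv/h.
Stay time = 0.0490 μSv ÷ 0.5869 μSv/h = 0.08349 h.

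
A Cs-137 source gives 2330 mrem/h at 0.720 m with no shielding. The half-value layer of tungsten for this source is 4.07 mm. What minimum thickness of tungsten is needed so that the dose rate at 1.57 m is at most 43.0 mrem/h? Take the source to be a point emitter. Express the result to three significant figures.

14.3 mm

At 1.57 m, distance alone gives 2330 × (0.720/1.57)² = 2330 × 0.2103 = 490.0 mrem/h.
Further attenuation needed: 490.0/43.0 = 11.40.
n = log₂(11.40) = 3.511 half-value layers.
Thickness = 3.511 × 4.07 mm = 14.29 mm.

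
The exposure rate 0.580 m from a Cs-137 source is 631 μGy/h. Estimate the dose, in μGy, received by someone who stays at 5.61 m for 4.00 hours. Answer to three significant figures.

27.0 μGy

Intensity scales as (d₁/d₂)², so rate at 5.61 m:
631 × (0.580/5.61)² = 631 × 0.01069 = 6.745 μGy/h.
Dose = rate × time = 6.745 μGy/h × 4.000 h = 26.98 μGy.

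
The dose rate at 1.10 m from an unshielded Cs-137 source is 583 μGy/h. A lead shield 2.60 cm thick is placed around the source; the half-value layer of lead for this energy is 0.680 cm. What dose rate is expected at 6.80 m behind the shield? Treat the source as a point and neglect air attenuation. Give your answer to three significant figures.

Distance alone: (1.10/6.80)² = 0.02617, so 583 × 0.02617 = 15.26 μGy/h.
Shield: 2.60/0.680 = 3.824 half-value layers → attenuation 2^(−3.824) = 0.07061.
Combined: 15.26 × 0.07061 = 1.078 μGy/h.

1.08 μGy/h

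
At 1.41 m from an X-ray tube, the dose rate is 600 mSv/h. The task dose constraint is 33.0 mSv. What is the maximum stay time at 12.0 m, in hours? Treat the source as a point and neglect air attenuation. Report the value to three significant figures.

By the inverse-square law, rate at 12.0 m:
600 × (1.41/12.0)² = 600 × 0.01381 = 8.286 mSv/h.
Stay time = 33.0 mSv ÷ 8.286 mSv/h = 3.983 h.

3.98 h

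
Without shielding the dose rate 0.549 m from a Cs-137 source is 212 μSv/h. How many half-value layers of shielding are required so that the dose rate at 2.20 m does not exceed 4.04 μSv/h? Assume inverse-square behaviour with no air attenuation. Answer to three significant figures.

1.71 half-value layers

At 2.20 m, distance alone gives (0.549/2.20)² = 0.06227, so 212 × 0.06227 = 13.20 μSv/h.
Further attenuation needed: 13.20/4.04 = 3.267.
n = log₂(3.267) = 1.708 half-value layers.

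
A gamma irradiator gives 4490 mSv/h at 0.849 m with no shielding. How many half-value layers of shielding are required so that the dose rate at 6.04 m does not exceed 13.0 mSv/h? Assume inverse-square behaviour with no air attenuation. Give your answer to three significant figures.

At 6.04 m, distance alone gives 4490 × (0.849/6.04)² = 4490 × 0.01976 = 88.72 mSv/h.
Further attenuation needed: 88.72/13.0 = 6.825.
n = log₂(6.825) = 2.771 half-value layers.

2.77 half-value layers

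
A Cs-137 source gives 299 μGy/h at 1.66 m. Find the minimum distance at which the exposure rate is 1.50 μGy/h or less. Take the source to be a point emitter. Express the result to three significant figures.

Since intensity falls as 1/r², d₂ = d₁·√(I₁/I₂).
I₁/I₂ = 299/1.50 = 199.3, so d₂ = 1.66 × √199.3 = 23.43 m.

23.4 m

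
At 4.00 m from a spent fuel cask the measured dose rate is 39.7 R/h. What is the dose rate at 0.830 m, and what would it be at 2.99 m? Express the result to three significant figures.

Using I₁d₁² = I₂d₂²,
At 0.830 m: 39.7 × (4.00/0.830)² = 39.7 × 23.23 = 922.2 R/h
At 2.99 m: 922.2 × (0.830/2.99)² = 922.2 × 0.07706 = 71.06 R/h.

922 R/h; 71.1 R/h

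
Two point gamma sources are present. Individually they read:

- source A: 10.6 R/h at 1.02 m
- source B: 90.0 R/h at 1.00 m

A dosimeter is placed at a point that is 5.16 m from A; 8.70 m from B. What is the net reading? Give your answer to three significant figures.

1.60 R/h

By superposition, sum each source's inverse-square contribution:
A: 10.6 × (1.02/5.16)² = 0.4142 R/h
B: 90.0 × (1.00/8.70)² = 1.189 R/h
Total = 0.4142 + 1.189 = 1.603 R/h.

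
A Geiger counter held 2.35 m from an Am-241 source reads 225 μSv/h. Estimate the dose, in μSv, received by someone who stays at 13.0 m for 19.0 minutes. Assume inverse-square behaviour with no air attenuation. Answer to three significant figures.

Applying the 1/r² law, rate at 13.0 m:
(2.35/13.0)² = 0.03268, so 225 × 0.03268 = 7.353 μSv/h.
Dose = rate × time = 7.353 μSv/h × 0.3167 h = 2.329 μSv.

2.33 μSv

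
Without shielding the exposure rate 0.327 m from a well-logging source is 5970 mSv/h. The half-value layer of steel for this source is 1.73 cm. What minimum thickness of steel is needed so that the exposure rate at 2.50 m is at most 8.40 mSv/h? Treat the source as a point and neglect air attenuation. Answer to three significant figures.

6.23 cm

At 2.50 m, distance alone gives 5970 × (0.327/2.50)² = 5970 × 0.01711 = 102.1 mSv/h.
Further attenuation needed: 102.1/8.40 = 12.15.
n = log₂(12.15) = 3.603 half-value layers.
Thickness = 3.603 × 1.73 cm = 6.233 cm.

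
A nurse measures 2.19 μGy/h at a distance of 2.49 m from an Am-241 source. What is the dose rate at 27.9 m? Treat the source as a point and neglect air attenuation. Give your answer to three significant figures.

By the inverse-square law, the rate at 27.9 m is
2.19 × (2.49/27.9)² = 2.19 × 0.007965 = 0.01744 μGy/h.

0.0174 μGy/h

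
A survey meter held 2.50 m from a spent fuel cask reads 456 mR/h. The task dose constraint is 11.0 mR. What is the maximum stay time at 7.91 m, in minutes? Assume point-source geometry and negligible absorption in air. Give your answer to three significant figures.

14.5 min

Intensity scales as (d₁/d₂)², so rate at 7.91 m:
456 × (2.50/7.91)² = 456 × 0.09989 = 45.55 mR/h.
Stay time = 11.0 mR ÷ 45.55 mR/h = 0.2415 h = 14.49 min.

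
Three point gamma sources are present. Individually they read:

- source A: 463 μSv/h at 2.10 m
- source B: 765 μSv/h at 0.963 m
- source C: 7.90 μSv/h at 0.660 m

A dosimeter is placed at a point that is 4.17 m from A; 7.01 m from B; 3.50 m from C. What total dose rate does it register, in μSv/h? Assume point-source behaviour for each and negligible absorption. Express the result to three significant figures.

By superposition, sum each source's inverse-square contribution:
A: 463 × (2.10/4.17)² = 117.4 μSv/h
B: 765 × (0.963/7.01)² = 14.44 μSv/h
C: 7.90 × (0.660/3.50)² = 0.2809 μSv/h
Total = 117.4 + 14.44 + 0.2809 = 132.1 μSv/h.

132 μSv/h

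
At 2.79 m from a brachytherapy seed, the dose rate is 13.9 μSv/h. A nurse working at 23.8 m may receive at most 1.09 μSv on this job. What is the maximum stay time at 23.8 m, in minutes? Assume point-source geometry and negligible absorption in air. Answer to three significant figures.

Intensity scales as (d₁/d₂)², so rate at 23.8 m:
(2.79/23.8)² = 0.01374, so 13.9 × 0.01374 = 0.1910 μSv/h.
Stay time = 1.09 μSv ÷ 0.1910 μSv/h = 5.707 h = 342.4 min.

342 min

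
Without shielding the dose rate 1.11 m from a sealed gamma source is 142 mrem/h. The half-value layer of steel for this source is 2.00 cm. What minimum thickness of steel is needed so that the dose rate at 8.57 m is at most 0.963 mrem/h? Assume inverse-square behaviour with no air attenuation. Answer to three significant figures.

At 8.57 m, distance alone gives (1.11/8.57)² = 0.01678, so 142 × 0.01678 = 2.383 mrem/h.
Further attenuation needed: 2.383/0.963 = 2.475.
n = log₂(2.475) = 1.307 half-value layers.
Thickness = 1.307 × 2.00 cm = 2.614 cm.

2.61 cm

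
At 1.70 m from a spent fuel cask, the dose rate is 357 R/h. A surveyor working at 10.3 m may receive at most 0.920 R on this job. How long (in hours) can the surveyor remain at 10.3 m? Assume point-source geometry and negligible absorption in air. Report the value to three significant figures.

Using I₁d₁² = I₂d₂², rate at 10.3 m:
(1.70/10.3)² = 0.02724, so 357 × 0.02724 = 9.725 R/h.
Stay time = 0.920 R ÷ 9.725 R/h = 0.09460 h.

0.0946 h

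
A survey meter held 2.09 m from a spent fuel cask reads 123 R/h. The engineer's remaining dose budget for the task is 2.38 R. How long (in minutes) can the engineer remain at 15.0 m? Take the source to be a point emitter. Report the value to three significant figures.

59.8 min

By the inverse-square law, rate at 15.0 m:
(2.09/15.0)² = 0.01941, so 123 × 0.01941 = 2.387 R/h.
Stay time = 2.38 R ÷ 2.387 R/h = 0.9971 h = 59.83 min.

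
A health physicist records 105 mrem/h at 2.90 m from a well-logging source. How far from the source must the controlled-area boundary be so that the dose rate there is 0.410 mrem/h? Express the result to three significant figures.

46.4 m

By the inverse-square law, d₂ = d₁·√(I₁/I₂).
I₁/I₂ = 105/0.410 = 256.1, so d₂ = 2.90 × √256.1 = 46.41 m.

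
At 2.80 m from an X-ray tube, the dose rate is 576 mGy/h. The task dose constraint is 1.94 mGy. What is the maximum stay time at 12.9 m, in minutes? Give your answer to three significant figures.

4.29 min

Using I₁d₁² = I₂d₂², rate at 12.9 m:
576 × (2.80/12.9)² = 576 × 0.04711 = 27.14 mGy/h.
Stay time = 1.94 mGy ÷ 27.14 mGy/h = 0.07148 h = 4.289 min.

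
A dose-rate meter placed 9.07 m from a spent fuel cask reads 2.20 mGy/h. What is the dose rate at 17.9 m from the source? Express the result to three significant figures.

By the inverse-square law, scaling from 9.07 m to 17.9 m:
(9.07/17.9)² = 0.2567, so 2.20 × 0.2567 = 0.5647 mGy/h.

0.565 mGy/h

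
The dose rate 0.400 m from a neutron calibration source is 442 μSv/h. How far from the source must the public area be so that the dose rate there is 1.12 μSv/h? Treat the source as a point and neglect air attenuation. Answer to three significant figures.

Intensity scales as (d₁/d₂)², so d₂ = d₁·√(I₁/I₂).
I₁/I₂ = 442/1.12 = 394.6, so d₂ = 0.400 × √394.6 = 7.946 m.

7.95 m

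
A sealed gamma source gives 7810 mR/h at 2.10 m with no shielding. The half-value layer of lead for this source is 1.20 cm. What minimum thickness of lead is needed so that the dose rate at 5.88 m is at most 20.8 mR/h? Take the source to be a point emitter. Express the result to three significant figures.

At 5.88 m, distance alone gives 7810 × (2.10/5.88)² = 7810 × 0.1276 = 996.6 mR/h.
Further attenuation needed: 996.6/20.8 = 47.91.
n = log₂(47.91) = 5.582 half-value layers.
Thickness = 5.582 × 1.20 cm = 6.698 cm.

6.70 cm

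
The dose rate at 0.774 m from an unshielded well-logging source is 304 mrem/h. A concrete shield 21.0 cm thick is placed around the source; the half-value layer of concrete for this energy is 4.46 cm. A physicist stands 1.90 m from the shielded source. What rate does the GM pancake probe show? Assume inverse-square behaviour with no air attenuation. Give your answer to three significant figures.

Distance alone: (0.774/1.90)² = 0.1659, so 304 × 0.1659 = 50.43 mrem/h.
Shield: 21.0/4.46 = 4.709 half-value layers → attenuation 2^(−4.709) = 0.03823.
Combined: 50.43 × 0.03823 = 1.928 mrem/h.

1.93 mrem/h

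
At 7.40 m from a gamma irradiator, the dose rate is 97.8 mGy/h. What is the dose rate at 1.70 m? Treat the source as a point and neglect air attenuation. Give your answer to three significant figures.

1850 mGy/h

By the inverse-square law, the rate at 1.70 m is
(7.40/1.70)² = 18.95, so 97.8 × 18.95 = 1853 mGy/h.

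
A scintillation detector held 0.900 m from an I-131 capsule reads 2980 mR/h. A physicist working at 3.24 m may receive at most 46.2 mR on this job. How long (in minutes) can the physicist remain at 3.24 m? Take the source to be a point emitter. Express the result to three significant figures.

Since intensity falls as 1/r², rate at 3.24 m:
2980 × (0.900/3.24)² = 2980 × 0.07716 = 229.9 mR/h.
Stay time = 46.2 mR ÷ 229.9 mR/h = 0.2010 h = 12.06 min.

12.1 min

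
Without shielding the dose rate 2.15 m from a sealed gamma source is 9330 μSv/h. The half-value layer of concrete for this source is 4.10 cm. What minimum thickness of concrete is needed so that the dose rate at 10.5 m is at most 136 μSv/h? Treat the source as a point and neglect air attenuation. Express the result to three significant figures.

6.25 cm

At 10.5 m, distance alone gives (2.15/10.5)² = 0.04193, so 9330 × 0.04193 = 391.2 μSv/h.
Further attenuation needed: 391.2/136 = 2.876.
n = log₂(2.876) = 1.524 half-value layers.
Thickness = 1.524 × 4.10 cm = 6.248 cm.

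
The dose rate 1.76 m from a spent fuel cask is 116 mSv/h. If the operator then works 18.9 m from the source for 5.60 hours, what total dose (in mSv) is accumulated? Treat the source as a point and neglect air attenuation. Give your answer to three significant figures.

5.63 mSv

By the inverse-square law, rate at 18.9 m:
116 × (1.76/18.9)² = 116 × 0.008672 = 1.006 mSv/h.
Dose = rate × time = 1.006 mSv/h × 5.600 h = 5.634 mSv.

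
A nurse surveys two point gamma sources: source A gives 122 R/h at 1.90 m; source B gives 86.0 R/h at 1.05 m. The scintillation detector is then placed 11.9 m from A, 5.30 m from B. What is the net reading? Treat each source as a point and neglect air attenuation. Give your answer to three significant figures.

Each source contributes Iᵢ·(dᵢ/rᵢ)²; contributions add.
A: 122 × (1.90/11.9)² = 3.110 R/h
B: 86.0 × (1.05/5.30)² = 3.375 R/h
Total = 3.110 + 3.375 = 6.485 R/h.

6.49 R/h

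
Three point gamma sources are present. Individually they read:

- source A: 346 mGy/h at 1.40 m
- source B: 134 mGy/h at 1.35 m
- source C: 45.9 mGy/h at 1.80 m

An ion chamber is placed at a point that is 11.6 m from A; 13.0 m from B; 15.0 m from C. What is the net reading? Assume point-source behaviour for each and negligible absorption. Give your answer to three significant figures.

7.15 mGy/h

By superposition, sum each source's inverse-square contribution:
A: 346 × (1.40/11.6)² = 5.040 mGy/h
B: 134 × (1.35/13.0)² = 1.445 mGy/h
C: 45.9 × (1.80/15.0)² = 0.6610 mGy/h
Total = 5.040 + 1.445 + 0.6610 = 7.146 mGy/h.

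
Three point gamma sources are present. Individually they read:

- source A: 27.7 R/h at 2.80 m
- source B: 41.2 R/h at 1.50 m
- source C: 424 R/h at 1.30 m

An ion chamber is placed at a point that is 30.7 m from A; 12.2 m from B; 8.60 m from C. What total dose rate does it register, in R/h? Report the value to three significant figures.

10.5 R/h

Each source contributes Iᵢ·(dᵢ/rᵢ)²; contributions add.
A: 27.7 × (2.80/30.7)² = 0.2304 R/h
B: 41.2 × (1.50/12.2)² = 0.6228 R/h
C: 424 × (1.30/8.60)² = 9.688 R/h
Total = 0.2304 + 0.6228 + 9.688 = 10.54 R/h.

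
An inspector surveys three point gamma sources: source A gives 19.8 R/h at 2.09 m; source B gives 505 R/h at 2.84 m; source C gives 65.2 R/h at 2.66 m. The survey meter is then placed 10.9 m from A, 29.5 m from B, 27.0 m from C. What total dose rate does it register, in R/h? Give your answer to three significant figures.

Each source contributes Iᵢ·(dᵢ/rᵢ)²; contributions add.
A: 19.8 × (2.09/10.9)² = 0.7280 R/h
B: 505 × (2.84/29.5)² = 4.680 R/h
C: 65.2 × (2.66/27.0)² = 0.6328 R/h
Total = 0.7280 + 4.680 + 0.6328 = 6.041 R/h.

6.04 R/h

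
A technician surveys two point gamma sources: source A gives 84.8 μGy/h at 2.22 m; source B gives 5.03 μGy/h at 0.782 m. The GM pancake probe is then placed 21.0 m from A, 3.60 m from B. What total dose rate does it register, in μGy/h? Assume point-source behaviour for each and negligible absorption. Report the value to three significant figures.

1.19 μGy/h

By superposition, sum each source's inverse-square contribution:
A: 84.8 × (2.22/21.0)² = 0.9477 μGy/h
B: 5.03 × (0.782/3.60)² = 0.2373 μGy/h
Total = 0.9477 + 0.2373 = 1.185 μGy/h.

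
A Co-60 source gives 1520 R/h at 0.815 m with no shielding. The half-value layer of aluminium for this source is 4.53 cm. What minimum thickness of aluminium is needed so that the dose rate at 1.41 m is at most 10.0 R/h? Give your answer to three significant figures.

At 1.41 m, distance alone gives 1520 × (0.815/1.41)² = 1520 × 0.3341 = 507.8 R/h.
Further attenuation needed: 507.8/10.0 = 50.78.
n = log₂(50.78) = 5.666 half-value layers.
Thickness = 5.666 × 4.53 cm = 25.67 cm.

25.7 cm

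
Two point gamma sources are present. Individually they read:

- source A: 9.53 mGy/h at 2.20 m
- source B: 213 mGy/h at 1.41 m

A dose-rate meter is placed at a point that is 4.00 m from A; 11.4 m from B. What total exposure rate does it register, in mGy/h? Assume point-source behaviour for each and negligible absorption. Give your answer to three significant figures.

By superposition, sum each source's inverse-square contribution:
A: 9.53 × (2.20/4.00)² = 2.883 mGy/h
B: 213 × (1.41/11.4)² = 3.258 mGy/h
Total = 2.883 + 3.258 = 6.141 mGy/h.

6.14 mGy/h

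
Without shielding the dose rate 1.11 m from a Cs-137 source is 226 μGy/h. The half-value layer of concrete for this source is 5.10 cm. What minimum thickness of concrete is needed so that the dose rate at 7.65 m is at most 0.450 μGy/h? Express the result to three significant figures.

17.4 cm

At 7.65 m, distance alone gives (1.11/7.65)² = 0.02105, so 226 × 0.02105 = 4.757 μGy/h.
Further attenuation needed: 4.757/0.450 = 10.57.
n = log₂(10.57) = 3.402 half-value layers.
Thickness = 3.402 × 5.10 cm = 17.35 cm.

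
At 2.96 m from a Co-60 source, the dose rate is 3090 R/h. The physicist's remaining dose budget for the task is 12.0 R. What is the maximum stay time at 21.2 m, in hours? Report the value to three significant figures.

0.199 h

Since intensity falls as 1/r², rate at 21.2 m:
3090 × (2.96/21.2)² = 3090 × 0.01949 = 60.22 R/h.
Stay time = 12.0 R ÷ 60.22 R/h = 0.1993 h.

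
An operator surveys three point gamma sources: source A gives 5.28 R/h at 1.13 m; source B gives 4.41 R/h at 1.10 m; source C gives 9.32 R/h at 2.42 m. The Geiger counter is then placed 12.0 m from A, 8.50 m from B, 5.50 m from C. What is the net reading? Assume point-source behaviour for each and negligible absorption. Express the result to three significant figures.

Each source contributes Iᵢ·(dᵢ/rᵢ)²; contributions add.
A: 5.28 × (1.13/12.0)² = 0.04682 R/h
B: 4.41 × (1.10/8.50)² = 0.07386 R/h
C: 9.32 × (2.42/5.50)² = 1.804 R/h
Total = 0.04682 + 0.07386 + 1.804 = 1.925 R/h.

1.93 R/h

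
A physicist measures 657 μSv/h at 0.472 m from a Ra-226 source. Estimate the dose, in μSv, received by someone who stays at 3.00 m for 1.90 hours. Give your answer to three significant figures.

Applying the 1/r² law, rate at 3.00 m:
657 × (0.472/3.00)² = 657 × 0.02475 = 16.26 μSv/h.
Dose = rate × time = 16.26 μSv/h × 1.900 h = 30.89 μSv.

30.9 μSv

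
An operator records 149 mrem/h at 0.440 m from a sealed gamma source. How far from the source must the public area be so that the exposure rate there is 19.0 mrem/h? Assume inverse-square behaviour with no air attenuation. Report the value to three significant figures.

Since intensity falls as 1/r², d₂ = d₁·√(I₁/I₂).
I₁/I₂ = 149/19.0 = 7.842, so d₂ = 0.440 × √7.842 = 1.232 m.

1.23 m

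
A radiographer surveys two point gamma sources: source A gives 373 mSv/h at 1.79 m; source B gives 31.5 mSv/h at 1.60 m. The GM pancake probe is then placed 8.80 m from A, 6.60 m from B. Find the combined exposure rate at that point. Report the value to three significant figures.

By superposition, sum each source's inverse-square contribution:
A: 373 × (1.79/8.80)² = 15.43 mSv/h
B: 31.5 × (1.60/6.60)² = 1.851 mSv/h
Total = 15.43 + 1.851 = 17.28 mSv/h.

17.3 mSv/h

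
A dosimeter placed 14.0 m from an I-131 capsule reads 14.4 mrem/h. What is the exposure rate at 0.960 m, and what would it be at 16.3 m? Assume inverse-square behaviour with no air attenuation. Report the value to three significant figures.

3060 mrem/h; 10.6 mrem/h

Using I₁d₁² = I₂d₂²,
At 0.960 m: (14.0/0.960)² = 212.7, so 14.4 × 212.7 = 3063 mrem/h
At 16.3 m: 3063 × (0.960/16.3)² = 3063 × 0.003469 = 10.63 mrem/h.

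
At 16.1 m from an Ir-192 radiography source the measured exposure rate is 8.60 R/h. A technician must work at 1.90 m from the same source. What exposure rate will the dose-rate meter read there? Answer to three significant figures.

618 R/h

Intensity scales as (d₁/d₂)², so scaling from 16.1 m to 1.90 m:
(16.1/1.90)² = 71.80, so 8.60 × 71.80 = 617.5 R/h.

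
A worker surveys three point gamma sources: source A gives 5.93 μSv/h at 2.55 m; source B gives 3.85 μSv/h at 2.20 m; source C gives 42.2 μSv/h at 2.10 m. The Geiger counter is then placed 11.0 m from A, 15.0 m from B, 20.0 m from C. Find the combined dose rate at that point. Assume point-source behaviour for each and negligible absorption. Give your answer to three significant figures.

0.867 μSv/h

By superposition, sum each source's inverse-square contribution:
A: 5.93 × (2.55/11.0)² = 0.3187 μSv/h
B: 3.85 × (2.20/15.0)² = 0.08282 μSv/h
C: 42.2 × (2.10/20.0)² = 0.4653 μSv/h
Total = 0.3187 + 0.08282 + 0.4653 = 0.8668 μSv/h.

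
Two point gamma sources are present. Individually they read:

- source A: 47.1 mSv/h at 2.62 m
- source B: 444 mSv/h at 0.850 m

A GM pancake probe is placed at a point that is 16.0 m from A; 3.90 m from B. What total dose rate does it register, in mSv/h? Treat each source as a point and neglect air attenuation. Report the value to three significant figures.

22.4 mSv/h

By superposition, sum each source's inverse-square contribution:
A: 47.1 × (2.62/16.0)² = 1.263 mSv/h
B: 444 × (0.850/3.90)² = 21.09 mSv/h
Total = 1.263 + 21.09 = 22.35 mSv/h.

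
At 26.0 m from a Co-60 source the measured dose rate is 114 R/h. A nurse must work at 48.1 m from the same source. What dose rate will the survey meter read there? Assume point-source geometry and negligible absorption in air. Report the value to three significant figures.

Intensity scales as (d₁/d₂)², so scaling from 26.0 m to 48.1 m:
114 × (26.0/48.1)² = 114 × 0.2922 = 33.31 R/h.

33.3 R/h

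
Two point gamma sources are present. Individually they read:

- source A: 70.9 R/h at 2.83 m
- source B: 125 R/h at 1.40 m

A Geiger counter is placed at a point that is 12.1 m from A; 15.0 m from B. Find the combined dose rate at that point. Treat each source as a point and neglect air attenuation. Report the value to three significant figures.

By superposition, sum each source's inverse-square contribution:
A: 70.9 × (2.83/12.1)² = 3.878 R/h
B: 125 × (1.40/15.0)² = 1.089 R/h
Total = 3.878 + 1.089 = 4.967 R/h.

4.97 R/h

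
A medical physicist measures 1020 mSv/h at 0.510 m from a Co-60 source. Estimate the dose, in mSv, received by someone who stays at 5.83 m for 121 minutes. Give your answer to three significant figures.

By the inverse-square law, rate at 5.83 m:
1020 × (0.510/5.83)² = 1020 × 0.007652 = 7.805 mSv/h.
Dose = rate × time = 7.805 mSv/h × 2.017 h = 15.74 mSv.

15.7 mSv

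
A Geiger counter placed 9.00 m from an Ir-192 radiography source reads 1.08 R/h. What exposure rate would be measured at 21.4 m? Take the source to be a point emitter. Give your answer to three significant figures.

0.191 R/h

Applying the 1/r² law, scaling from 9.00 m to 21.4 m:
(9.00/21.4)² = 0.1769, so 1.08 × 0.1769 = 0.1911 R/h.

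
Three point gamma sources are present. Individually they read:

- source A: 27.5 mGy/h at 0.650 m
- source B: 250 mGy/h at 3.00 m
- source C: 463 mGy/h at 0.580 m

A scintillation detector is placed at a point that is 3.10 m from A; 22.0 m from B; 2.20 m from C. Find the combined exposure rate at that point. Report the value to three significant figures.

38.0 mGy/h

By superposition, sum each source's inverse-square contribution:
A: 27.5 × (0.650/3.10)² = 1.209 mGy/h
B: 250 × (3.00/22.0)² = 4.649 mGy/h
C: 463 × (0.580/2.20)² = 32.18 mGy/h
Total = 1.209 + 4.649 + 32.18 = 38.04 mGy/h.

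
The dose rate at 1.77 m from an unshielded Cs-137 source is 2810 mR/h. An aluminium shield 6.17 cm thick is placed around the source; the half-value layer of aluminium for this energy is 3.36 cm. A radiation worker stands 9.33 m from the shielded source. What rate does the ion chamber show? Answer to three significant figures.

Distance alone: 2810 × (1.77/9.33)² = 2810 × 0.03599 = 101.1 mR/h.
Shield: 6.17/3.36 = 1.836 half-value layers → attenuation 2^(−1.836) = 0.2801.
Combined: 101.1 × 0.2801 = 28.32 mR/h.

28.3 mR/h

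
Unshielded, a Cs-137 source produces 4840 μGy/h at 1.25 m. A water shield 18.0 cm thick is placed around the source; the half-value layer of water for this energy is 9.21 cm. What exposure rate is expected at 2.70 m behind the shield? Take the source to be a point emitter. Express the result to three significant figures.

268 μGy/h

Distance alone: 4840 × (1.25/2.70)² = 4840 × 0.2143 = 1037 μGy/h.
Shield: 18.0/9.21 = 1.954 half-value layers → attenuation 2^(−1.954) = 0.2581.
Combined: 1037 × 0.2581 = 267.6 μGy/h.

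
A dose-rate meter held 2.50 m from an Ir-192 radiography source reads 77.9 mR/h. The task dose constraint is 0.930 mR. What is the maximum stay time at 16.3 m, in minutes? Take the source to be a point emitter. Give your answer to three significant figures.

By the inverse-square law, rate at 16.3 m:
77.9 × (2.50/16.3)² = 77.9 × 0.02352 = 1.832 mR/h.
Stay time = 0.930 mR ÷ 1.832 mR/h = 0.5076 h = 30.46 min.

30.5 min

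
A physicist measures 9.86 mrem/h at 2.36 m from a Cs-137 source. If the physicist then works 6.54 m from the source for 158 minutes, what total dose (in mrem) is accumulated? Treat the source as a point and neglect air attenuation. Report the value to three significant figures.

Applying the 1/r² law, rate at 6.54 m:
(2.36/6.54)² = 0.1302, so 9.86 × 0.1302 = 1.284 mrem/h.
Dose = rate × time = 1.284 mrem/h × 2.633 h = 3.381 mrem.

3.38 mrem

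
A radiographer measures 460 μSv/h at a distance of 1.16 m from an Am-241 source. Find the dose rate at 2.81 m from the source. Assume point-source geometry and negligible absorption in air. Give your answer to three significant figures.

By the inverse-square law, the rate at 2.81 m is
(1.16/2.81)² = 0.1704, so 460 × 0.1704 = 78.38 μSv/h.

78.4 μSv/h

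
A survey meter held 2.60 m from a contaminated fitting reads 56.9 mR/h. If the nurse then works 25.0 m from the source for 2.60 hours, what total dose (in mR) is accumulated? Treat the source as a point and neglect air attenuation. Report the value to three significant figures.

By the inverse-square law, rate at 25.0 m:
56.9 × (2.60/25.0)² = 56.9 × 0.01082 = 0.6157 mR/h.
Dose = rate × time = 0.6157 mR/h × 2.600 h = 1.601 mR.

1.60 mR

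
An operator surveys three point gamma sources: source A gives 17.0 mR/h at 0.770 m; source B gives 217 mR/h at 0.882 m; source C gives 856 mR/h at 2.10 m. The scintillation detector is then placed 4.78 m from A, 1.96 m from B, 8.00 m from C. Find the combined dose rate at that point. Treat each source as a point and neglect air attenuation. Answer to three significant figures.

By superposition, sum each source's inverse-square contribution:
A: 17.0 × (0.770/4.78)² = 0.4411 mR/h
B: 217 × (0.882/1.96)² = 43.94 mR/h
C: 856 × (2.10/8.00)² = 58.98 mR/h
Total = 0.4411 + 43.94 + 58.98 = 103.4 mR/h.

103 mR/h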